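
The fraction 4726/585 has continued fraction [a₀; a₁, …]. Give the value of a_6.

Run the Euclidean algorithm, recording each quotient:
4726 = 8·585 + 46, so a_0 = 8
585 = 12·46 + 33, so a_1 = 12
46 = 1·33 + 13, so a_2 = 1
33 = 2·13 + 7, so a_3 = 2
13 = 1·7 + 6, so a_4 = 1
7 = 1·6 + 1, so a_5 = 1
6 = 6·1 + 0, so a_6 = 6

6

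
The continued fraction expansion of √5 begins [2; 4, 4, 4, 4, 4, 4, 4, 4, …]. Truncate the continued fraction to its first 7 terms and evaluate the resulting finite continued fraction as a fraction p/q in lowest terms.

12238/5473

Use the convergent recurrence hₖ = aₖ·hₖ₋₁ + hₖ₋₂ (and likewise for the denominators kₖ):
a_0 = 2: 2/1
a_1 = 4: 9/4
a_2 = 4: 38/17
a_3 = 4: 161/72
a_4 = 4: 682/305
a_5 = 4: 2889/1292
a_6 = 4: 12238/5473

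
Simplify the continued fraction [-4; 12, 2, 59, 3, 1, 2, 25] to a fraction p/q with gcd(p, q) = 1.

-1633739/416773

Start with 25.
2 + 1/(25/1) = 2 + 1/25 = 51/25
1 + 1/(51/25) = 1 + 25/51 = 76/51
3 + 1/(76/51) = 3 + 51/76 = 279/76
59 + 1/(279/76) = 59 + 76/279 = 16537/279
2 + 1/(16537/279) = 2 + 279/16537 = 33353/16537
12 + 1/(33353/16537) = 12 + 16537/33353 = 416773/33353
-4 + 1/(416773/33353) = -4 + 33353/416773 = -1633739/416773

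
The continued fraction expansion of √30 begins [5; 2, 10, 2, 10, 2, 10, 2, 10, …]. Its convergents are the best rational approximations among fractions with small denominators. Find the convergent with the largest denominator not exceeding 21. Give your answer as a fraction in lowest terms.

a_0 = 5: 5/1  (≤ bound)
a_1 = 2: 11/2  (≤ bound)
a_2 = 10: 115/21  (≤ bound)
a_3 = 2: 241/44  (> 21, stop)

115/21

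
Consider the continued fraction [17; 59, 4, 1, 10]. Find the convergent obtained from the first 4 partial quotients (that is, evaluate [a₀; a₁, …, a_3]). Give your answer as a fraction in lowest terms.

Start with 1.
4 + 1/(1/1) = 4 + 1/1 = 5/1
59 + 1/(5/1) = 59 + 1/5 = 296/5
17 + 1/(296/5) = 17 + 5/296 = 5037/296

5037/296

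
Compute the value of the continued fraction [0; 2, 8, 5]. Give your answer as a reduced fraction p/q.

41/87

Start with 5.
8 + 1/(5/1) = 8 + 1/5 = 41/5
2 + 1/(41/5) = 2 + 5/41 = 87/41
0 + 1/(87/41) = 0 + 41/87 = 41/87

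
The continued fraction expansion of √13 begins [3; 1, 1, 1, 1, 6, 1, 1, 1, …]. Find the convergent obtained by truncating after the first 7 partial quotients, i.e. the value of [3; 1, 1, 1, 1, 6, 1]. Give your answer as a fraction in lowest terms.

137/38

Start with 1.
6 + 1/(1/1) = 6 + 1/1 = 7/1
1 + 1/(7/1) = 1 + 1/7 = 8/7
1 + 1/(8/7) = 1 + 7/8 = 15/8
1 + 1/(15/8) = 1 + 8/15 = 23/15
1 + 1/(23/15) = 1 + 15/23 = 38/23
3 + 1/(38/23) = 3 + 23/38 = 137/38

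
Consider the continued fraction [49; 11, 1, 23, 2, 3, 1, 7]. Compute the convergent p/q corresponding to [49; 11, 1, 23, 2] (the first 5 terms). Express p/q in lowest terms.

a_0 = 49: 49/1
a_1 = 11: 540/11
a_2 = 1: 589/12
a_3 = 23: 14087/287
a_4 = 2: 28763/586

28763/586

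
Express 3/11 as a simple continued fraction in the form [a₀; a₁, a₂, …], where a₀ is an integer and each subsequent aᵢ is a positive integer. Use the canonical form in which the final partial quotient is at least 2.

⌊3/11⌋ = 0, remainder 3
⌊11/3⌋ = 3, remainder 2
⌊3/2⌋ = 1, remainder 1
⌊2/1⌋ = 2, remainder 0

[0; 3, 1, 2]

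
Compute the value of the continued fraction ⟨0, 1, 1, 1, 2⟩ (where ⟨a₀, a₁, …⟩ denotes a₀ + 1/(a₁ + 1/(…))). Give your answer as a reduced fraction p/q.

5/8

a_0 = 0: 0/1
a_1 = 1: 1/1
a_2 = 1: 1/2
a_3 = 1: 2/3
a_4 = 2: 5/8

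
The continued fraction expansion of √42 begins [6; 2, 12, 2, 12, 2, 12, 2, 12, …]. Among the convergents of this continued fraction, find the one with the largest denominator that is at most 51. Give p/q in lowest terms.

162/25

a_0 = 6: 6/1  (≤ bound)
a_1 = 2: 13/2  (≤ bound)
a_2 = 12: 162/25  (≤ bound)
a_3 = 2: 337/52  (> 51, stop)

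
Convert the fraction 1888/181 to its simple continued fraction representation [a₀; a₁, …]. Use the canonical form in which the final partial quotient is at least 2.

[10; 2, 3, 8, 3]

Repeatedly divide and take the remainder:
⌊1888/181⌋ = 10, remainder 78
⌊181/78⌋ = 2, remainder 25
⌊78/25⌋ = 3, remainder 3
⌊25/3⌋ = 8, remainder 1
⌊3/1⌋ = 3, remainder 0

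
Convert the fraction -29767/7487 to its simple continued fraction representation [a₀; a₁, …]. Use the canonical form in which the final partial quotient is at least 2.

-29767 = -4·7487 + 181, so a_0 = -4
7487 = 41·181 + 66, so a_1 = 41
181 = 2·66 + 49, so a_2 = 2
66 = 1·49 + 17, so a_3 = 1
49 = 2·17 + 15, so a_4 = 2
17 = 1·15 + 2, so a_5 = 1
15 = 7·2 + 1, so a_6 = 7
2 = 2·1 + 0, so a_7 = 2

[-4; 41, 2, 1, 2, 1, 7, 2]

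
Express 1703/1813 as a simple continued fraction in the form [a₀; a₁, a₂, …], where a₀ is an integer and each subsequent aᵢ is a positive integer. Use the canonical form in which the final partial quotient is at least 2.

[0; 1, 15, 2, 13, 4]

1703 ÷ 1813 → quotient 0, remainder 1703
1813 ÷ 1703 → quotient 1, remainder 110
1703 ÷ 110 → quotient 15, remainder 53
110 ÷ 53 → quotient 2, remainder 4
53 ÷ 4 → quotient 13, remainder 1
4 ÷ 1 → quotient 4, remainder 0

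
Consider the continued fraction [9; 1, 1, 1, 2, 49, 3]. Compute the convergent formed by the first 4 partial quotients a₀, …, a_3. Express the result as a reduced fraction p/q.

29/3

a_0 = 9: 9/1
a_1 = 1: 10/1
a_2 = 1: 19/2
a_3 = 1: 29/3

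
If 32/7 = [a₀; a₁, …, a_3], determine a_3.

3

⌊32/7⌋ = 4, remainder 4
⌊7/4⌋ = 1, remainder 3
⌊4/3⌋ = 1, remainder 1
⌊3/1⌋ = 3, remainder 0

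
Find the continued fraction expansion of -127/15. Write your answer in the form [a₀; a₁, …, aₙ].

⌊-127/15⌋ = -9, remainder 8
⌊15/8⌋ = 1, remainder 7
⌊8/7⌋ = 1, remainder 1
⌊7/1⌋ = 7, remainder 0

[-9; 1, 1, 7]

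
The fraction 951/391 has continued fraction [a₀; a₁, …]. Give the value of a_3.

951 = 2·391 + 169, so a_0 = 2
391 = 2·169 + 53, so a_1 = 2
169 = 3·53 + 10, so a_2 = 3
53 = 5·10 + 3, so a_3 = 5

5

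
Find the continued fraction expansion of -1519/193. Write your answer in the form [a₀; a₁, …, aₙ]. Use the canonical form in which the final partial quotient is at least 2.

-1519 = -8·193 + 25, so a_0 = -8
193 = 7·25 + 18, so a_1 = 7
25 = 1·18 + 7, so a_2 = 1
18 = 2·7 + 4, so a_3 = 2
7 = 1·4 + 3, so a_4 = 1
4 = 1·3 + 1, so a_5 = 1
3 = 3·1 + 0, so a_6 = 3

[-8; 7, 1, 2, 1, 1, 3]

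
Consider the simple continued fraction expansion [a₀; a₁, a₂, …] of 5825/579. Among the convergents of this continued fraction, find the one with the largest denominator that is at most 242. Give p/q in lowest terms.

1831/182

a_0 = 10: 10/1  (≤ bound)
a_1 = 16: 161/16  (≤ bound)
a_2 = 1: 171/17  (≤ bound)
a_3 = 1: 332/33  (≤ bound)
a_4 = 5: 1831/182  (≤ bound)
a_5 = 3: 5825/579  (> 242, stop)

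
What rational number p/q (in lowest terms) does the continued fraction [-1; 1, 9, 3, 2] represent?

Start with 2.
3 + 1/(2/1) = 3 + 1/2 = 7/2
9 + 1/(7/2) = 9 + 2/7 = 65/7
1 + 1/(65/7) = 1 + 7/65 = 72/65
-1 + 1/(72/65) = -1 + 65/72 = -7/72

-7/72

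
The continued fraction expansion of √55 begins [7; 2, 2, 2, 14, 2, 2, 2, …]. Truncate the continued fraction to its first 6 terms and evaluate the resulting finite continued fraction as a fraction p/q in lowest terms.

2655/358

Start with 2.
14 + 1/(2/1) = 14 + 1/2 = 29/2
2 + 1/(29/2) = 2 + 2/29 = 60/29
2 + 1/(60/29) = 2 + 29/60 = 149/60
2 + 1/(149/60) = 2 + 60/149 = 358/149
7 + 1/(358/149) = 7 + 149/358 = 2655/358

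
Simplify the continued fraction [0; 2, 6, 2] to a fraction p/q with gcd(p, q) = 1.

a_0 = 0: 0/1
a_1 = 2: 1/2
a_2 = 6: 6/13
a_3 = 2: 13/28

13/28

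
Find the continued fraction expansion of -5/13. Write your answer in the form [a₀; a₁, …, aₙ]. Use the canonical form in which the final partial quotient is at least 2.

-5 ÷ 13 → quotient -1, remainder 8
13 ÷ 8 → quotient 1, remainder 5
8 ÷ 5 → quotient 1, remainder 3
5 ÷ 3 → quotient 1, remainder 2
3 ÷ 2 → quotient 1, remainder 1
2 ÷ 1 → quotient 2, remainder 0

[-1; 1, 1, 1, 1, 2]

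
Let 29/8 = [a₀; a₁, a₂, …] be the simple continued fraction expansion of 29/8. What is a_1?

1

29 ÷ 8 → quotient 3, remainder 5
8 ÷ 5 → quotient 1, remainder 3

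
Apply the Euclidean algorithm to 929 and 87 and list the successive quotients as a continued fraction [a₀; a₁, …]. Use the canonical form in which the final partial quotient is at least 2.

[10; 1, 2, 9, 3]

929 ÷ 87 → quotient 10, remainder 59
87 ÷ 59 → quotient 1, remainder 28
59 ÷ 28 → quotient 2, remainder 3
28 ÷ 3 → quotient 9, remainder 1
3 ÷ 1 → quotient 3, remainder 0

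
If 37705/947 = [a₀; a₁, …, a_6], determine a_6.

37705 ÷ 947 → quotient 39, remainder 772
947 ÷ 772 → quotient 1, remainder 175
772 ÷ 175 → quotient 4, remainder 72
175 ÷ 72 → quotient 2, remainder 31
72 ÷ 31 → quotient 2, remainder 10
31 ÷ 10 → quotient 3, remainder 1
10 ÷ 1 → quotient 10, remainder 0

10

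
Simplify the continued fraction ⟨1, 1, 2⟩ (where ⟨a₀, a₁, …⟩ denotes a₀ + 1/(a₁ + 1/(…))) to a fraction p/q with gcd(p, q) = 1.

5/3

Starting at the tail and folding back:
Start with 2.
1 + 1/(2/1) = 1 + 1/2 = 3/2
1 + 1/(3/2) = 1 + 2/3 = 5/3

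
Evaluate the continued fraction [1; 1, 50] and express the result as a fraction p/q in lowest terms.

101/51

a_0 = 1: 1/1
a_1 = 1: 2/1
a_2 = 50: 101/51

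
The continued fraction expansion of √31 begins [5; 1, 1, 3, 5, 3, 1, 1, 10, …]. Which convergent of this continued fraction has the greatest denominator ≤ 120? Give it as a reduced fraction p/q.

657/118

a_0 = 5: 5/1  (≤ bound)
a_1 = 1: 6/1  (≤ bound)
a_2 = 1: 11/2  (≤ bound)
a_3 = 3: 39/7  (≤ bound)
a_4 = 5: 206/37  (≤ bound)
a_5 = 3: 657/118  (≤ bound)
a_6 = 1: 863/155  (> 120, stop)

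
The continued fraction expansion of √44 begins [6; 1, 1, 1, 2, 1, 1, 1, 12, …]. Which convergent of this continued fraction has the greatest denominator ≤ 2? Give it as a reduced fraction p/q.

13/2

a_0 = 6: 6/1  (≤ bound)
a_1 = 1: 7/1  (≤ bound)
a_2 = 1: 13/2  (≤ bound)
a_3 = 1: 20/3  (> 2, stop)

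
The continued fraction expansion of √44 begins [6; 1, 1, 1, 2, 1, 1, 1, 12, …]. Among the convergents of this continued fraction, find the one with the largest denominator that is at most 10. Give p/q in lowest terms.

53/8

a_0 = 6: 6/1  (≤ bound)
a_1 = 1: 7/1  (≤ bound)
a_2 = 1: 13/2  (≤ bound)
a_3 = 1: 20/3  (≤ bound)
a_4 = 2: 53/8  (≤ bound)
a_5 = 1: 73/11  (> 10, stop)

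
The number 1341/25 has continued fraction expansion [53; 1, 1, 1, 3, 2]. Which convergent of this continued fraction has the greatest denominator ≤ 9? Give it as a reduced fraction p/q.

a_0 = 53: 53/1  (≤ bound)
a_1 = 1: 54/1  (≤ bound)
a_2 = 1: 107/2  (≤ bound)
a_3 = 1: 161/3  (≤ bound)
a_4 = 3: 590/11  (> 9, stop)

161/3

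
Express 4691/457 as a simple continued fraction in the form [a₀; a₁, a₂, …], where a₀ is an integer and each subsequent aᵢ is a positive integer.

[10; 3, 1, 3, 2, 13]

Apply division with remainder until the remainder is 0:
4691 = 10·457 + 121, so a_0 = 10
457 = 3·121 + 94, so a_1 = 3
121 = 1·94 + 27, so a_2 = 1
94 = 3·27 + 13, so a_3 = 3
27 = 2·13 + 1, so a_4 = 2
13 = 13·1 + 0, so a_5 = 13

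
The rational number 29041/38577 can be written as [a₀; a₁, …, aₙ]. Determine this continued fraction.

[0; 1, 3, 22, 43, 3, 3]

Run the Euclidean algorithm, recording each quotient:
⌊29041/38577⌋ = 0, remainder 29041
⌊38577/29041⌋ = 1, remainder 9536
⌊29041/9536⌋ = 3, remainder 433
⌊9536/433⌋ = 22, remainder 10
⌊433/10⌋ = 43, remainder 3
⌊10/3⌋ = 3, remainder 1
⌊3/1⌋ = 3, remainder 0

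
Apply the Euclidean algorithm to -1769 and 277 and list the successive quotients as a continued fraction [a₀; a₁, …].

-1769 = -7·277 + 170, so a_0 = -7
277 = 1·170 + 107, so a_1 = 1
170 = 1·107 + 63, so a_2 = 1
107 = 1·63 + 44, so a_3 = 1
63 = 1·44 + 19, so a_4 = 1
44 = 2·19 + 6, so a_5 = 2
19 = 3·6 + 1, so a_6 = 3
6 = 6·1 + 0, so a_7 = 6

[-7; 1, 1, 1, 1, 2, 3, 6]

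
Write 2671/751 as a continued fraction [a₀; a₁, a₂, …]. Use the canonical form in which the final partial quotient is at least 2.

Repeatedly divide and take the remainder:
⌊2671/751⌋ = 3, remainder 418
⌊751/418⌋ = 1, remainder 333
⌊418/333⌋ = 1, remainder 85
⌊333/85⌋ = 3, remainder 78
⌊85/78⌋ = 1, remainder 7
⌊78/7⌋ = 11, remainder 1
⌊7/1⌋ = 7, remainder 0

[3; 1, 1, 3, 1, 11, 7]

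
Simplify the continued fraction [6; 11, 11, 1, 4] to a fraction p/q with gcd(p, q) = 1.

3983/654

a_0 = 6: 6/1
a_1 = 11: 67/11
a_2 = 11: 743/122
a_3 = 1: 810/133
a_4 = 4: 3983/654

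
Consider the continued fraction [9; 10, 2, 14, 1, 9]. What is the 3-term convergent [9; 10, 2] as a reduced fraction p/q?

Work from the innermost term outward:
Start with 2.
10 + 1/(2/1) = 10 + 1/2 = 21/2
9 + 1/(21/2) = 9 + 2/21 = 191/21

191/21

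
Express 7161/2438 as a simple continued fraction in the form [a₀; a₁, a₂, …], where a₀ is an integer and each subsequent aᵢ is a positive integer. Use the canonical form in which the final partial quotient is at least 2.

Run the Euclidean algorithm, recording each quotient:
7161 = 2·2438 + 2285, so a_0 = 2
2438 = 1·2285 + 153, so a_1 = 1
2285 = 14·153 + 143, so a_2 = 14
153 = 1·143 + 10, so a_3 = 1
143 = 14·10 + 3, so a_4 = 14
10 = 3·3 + 1, so a_5 = 3
3 = 3·1 + 0, so a_6 = 3

[2; 1, 14, 1, 14, 3, 3]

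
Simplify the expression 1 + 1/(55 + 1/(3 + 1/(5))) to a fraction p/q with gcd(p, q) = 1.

901/885

a_0 = 1: 1/1
a_1 = 55: 56/55
a_2 = 3: 169/166
a_3 = 5: 901/885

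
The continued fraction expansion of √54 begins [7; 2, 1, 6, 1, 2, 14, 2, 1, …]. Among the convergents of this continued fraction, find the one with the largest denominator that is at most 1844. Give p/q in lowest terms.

6959/947

a_0 = 7: 7/1  (≤ bound)
a_1 = 2: 15/2  (≤ bound)
a_2 = 1: 22/3  (≤ bound)
a_3 = 6: 147/20  (≤ bound)
a_4 = 1: 169/23  (≤ bound)
a_5 = 2: 485/66  (≤ bound)
a_6 = 14: 6959/947  (≤ bound)
a_7 = 2: 14403/1960  (> 1844, stop)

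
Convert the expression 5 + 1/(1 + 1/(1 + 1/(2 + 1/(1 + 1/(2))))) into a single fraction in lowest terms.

Start with 2.
1 + 1/(2/1) = 1 + 1/2 = 3/2
2 + 1/(3/2) = 2 + 2/3 = 8/3
1 + 1/(8/3) = 1 + 3/8 = 11/8
1 + 1/(11/8) = 1 + 8/11 = 19/11
5 + 1/(19/11) = 5 + 11/19 = 106/19

106/19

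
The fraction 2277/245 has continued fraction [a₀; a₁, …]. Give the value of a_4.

14

2277 = 9·245 + 72, so a_0 = 9
245 = 3·72 + 29, so a_1 = 3
72 = 2·29 + 14, so a_2 = 2
29 = 2·14 + 1, so a_3 = 2
14 = 14·1 + 0, so a_4 = 14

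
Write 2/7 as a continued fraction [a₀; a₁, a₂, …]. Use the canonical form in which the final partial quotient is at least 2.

⌊2/7⌋ = 0, remainder 2
⌊7/2⌋ = 3, remainder 1
⌊2/1⌋ = 2, remainder 0

[0; 3, 2]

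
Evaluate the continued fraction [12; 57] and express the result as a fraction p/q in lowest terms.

Work from the innermost term outward:
Start with 57.
12 + 1/(57/1) = 12 + 1/57 = 685/57

685/57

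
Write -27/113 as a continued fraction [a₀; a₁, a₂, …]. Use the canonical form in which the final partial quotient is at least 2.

[-1; 1, 3, 5, 2, 2]

Apply division with remainder until the remainder is 0:
⌊-27/113⌋ = -1, remainder 86
⌊113/86⌋ = 1, remainder 27
⌊86/27⌋ = 3, remainder 5
⌊27/5⌋ = 5, remainder 2
⌊5/2⌋ = 2, remainder 1
⌊2/1⌋ = 2, remainder 0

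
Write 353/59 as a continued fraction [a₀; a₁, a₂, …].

[5; 1, 58]

Repeatedly divide and take the remainder:
353 = 5·59 + 58, so a_0 = 5
59 = 1·58 + 1, so a_1 = 1
58 = 58·1 + 0, so a_2 = 58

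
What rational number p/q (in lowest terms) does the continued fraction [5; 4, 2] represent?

Start with 2.
4 + 1/(2/1) = 4 + 1/2 = 9/2
5 + 1/(9/2) = 5 + 2/9 = 47/9

47/9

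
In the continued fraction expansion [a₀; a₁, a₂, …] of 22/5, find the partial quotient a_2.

⌊22/5⌋ = 4, remainder 2
⌊5/2⌋ = 2, remainder 1
⌊2/1⌋ = 2, remainder 0

2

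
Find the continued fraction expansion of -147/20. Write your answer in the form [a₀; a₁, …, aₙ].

[-8; 1, 1, 1, 6]

Apply division with remainder until the remainder is 0:
-147 ÷ 20 → quotient -8, remainder 13
20 ÷ 13 → quotient 1, remainder 7
13 ÷ 7 → quotient 1, remainder 6
7 ÷ 6 → quotient 1, remainder 1
6 ÷ 1 → quotient 6, remainder 0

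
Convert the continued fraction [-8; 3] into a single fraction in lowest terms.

Start with 3.
-8 + 1/(3/1) = -8 + 1/3 = -23/3

-23/3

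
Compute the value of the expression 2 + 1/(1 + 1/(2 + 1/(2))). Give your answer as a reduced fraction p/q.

19/7

a_0 = 2: 2/1
a_1 = 1: 3/1
a_2 = 2: 8/3
a_3 = 2: 19/7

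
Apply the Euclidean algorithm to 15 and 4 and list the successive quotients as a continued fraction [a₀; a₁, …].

⌊15/4⌋ = 3, remainder 3
⌊4/3⌋ = 1, remainder 1
⌊3/1⌋ = 3, remainder 0

[3; 1, 3]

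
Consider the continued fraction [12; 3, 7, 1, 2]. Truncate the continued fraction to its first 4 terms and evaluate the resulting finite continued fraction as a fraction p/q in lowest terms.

308/25

Collapse the nested fraction from the inside out:
Start with 1.
7 + 1/(1/1) = 7 + 1/1 = 8/1
3 + 1/(8/1) = 3 + 1/8 = 25/8
12 + 1/(25/8) = 12 + 8/25 = 308/25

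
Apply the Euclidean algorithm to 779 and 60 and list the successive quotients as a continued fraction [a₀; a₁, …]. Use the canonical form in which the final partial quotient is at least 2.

779 = 12·60 + 59, so a_0 = 12
60 = 1·59 + 1, so a_1 = 1
59 = 59·1 + 0, so a_2 = 59

[12; 1, 59]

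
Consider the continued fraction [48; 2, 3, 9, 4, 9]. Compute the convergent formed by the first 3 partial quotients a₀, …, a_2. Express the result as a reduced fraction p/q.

339/7

Collapse the nested fraction from the inside out:
Start with 3.
2 + 1/(3/1) = 2 + 1/3 = 7/3
48 + 1/(7/3) = 48 + 3/7 = 339/7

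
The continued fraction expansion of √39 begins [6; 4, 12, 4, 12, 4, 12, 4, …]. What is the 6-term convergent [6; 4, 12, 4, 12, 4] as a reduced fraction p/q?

62425/9996

Use the convergent recurrence hₖ = aₖ·hₖ₋₁ + hₖ₋₂ (and likewise for the denominators kₖ):
a_0 = 6: 6/1
a_1 = 4: 25/4
a_2 = 12: 306/49
a_3 = 4: 1249/200
a_4 = 12: 15294/2449
a_5 = 4: 62425/9996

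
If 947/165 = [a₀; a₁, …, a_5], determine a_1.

1

⌊947/165⌋ = 5, remainder 122
⌊165/122⌋ = 1, remainder 43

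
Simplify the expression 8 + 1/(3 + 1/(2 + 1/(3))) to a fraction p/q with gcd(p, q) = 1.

Start with 3.
2 + 1/(3/1) = 2 + 1/3 = 7/3
3 + 1/(7/3) = 3 + 3/7 = 24/7
8 + 1/(24/7) = 8 + 7/24 = 199/24

199/24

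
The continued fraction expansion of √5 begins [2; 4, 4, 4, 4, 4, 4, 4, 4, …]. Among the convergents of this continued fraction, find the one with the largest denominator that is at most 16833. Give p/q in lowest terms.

a_0 = 2: 2/1  (≤ bound)
a_1 = 4: 9/4  (≤ bound)
a_2 = 4: 38/17  (≤ bound)
a_3 = 4: 161/72  (≤ bound)
a_4 = 4: 682/305  (≤ bound)
a_5 = 4: 2889/1292  (≤ bound)
a_6 = 4: 12238/5473  (≤ bound)
a_7 = 4: 51841/23184  (> 16833, stop)

12238/5473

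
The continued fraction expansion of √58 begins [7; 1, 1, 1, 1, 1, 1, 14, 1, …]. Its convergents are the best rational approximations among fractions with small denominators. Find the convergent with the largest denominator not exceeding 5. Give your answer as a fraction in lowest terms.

38/5

List convergents until the denominator exceeds the bound:
a_0 = 7: 7/1  (≤ bound)
a_1 = 1: 8/1  (≤ bound)
a_2 = 1: 15/2  (≤ bound)
a_3 = 1: 23/3  (≤ bound)
a_4 = 1: 38/5  (≤ bound)
a_5 = 1: 61/8  (> 5, stop)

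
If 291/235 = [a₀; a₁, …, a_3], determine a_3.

Repeatedly divide and take the remainder:
291 = 1·235 + 56, so a_0 = 1
235 = 4·56 + 11, so a_1 = 4
56 = 5·11 + 1, so a_2 = 5
11 = 11·1 + 0, so a_3 = 11

11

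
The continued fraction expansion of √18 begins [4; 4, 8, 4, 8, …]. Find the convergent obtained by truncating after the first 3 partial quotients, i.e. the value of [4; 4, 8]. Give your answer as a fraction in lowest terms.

Start with 8.
4 + 1/(8/1) = 4 + 1/8 = 33/8
4 + 1/(33/8) = 4 + 8/33 = 140/33

140/33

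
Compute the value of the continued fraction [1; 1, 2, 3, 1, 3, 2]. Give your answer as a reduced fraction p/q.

188/111

a_0 = 1: 1/1
a_1 = 1: 2/1
a_2 = 2: 5/3
a_3 = 3: 17/10
a_4 = 1: 22/13
a_5 = 3: 83/49
a_6 = 2: 188/111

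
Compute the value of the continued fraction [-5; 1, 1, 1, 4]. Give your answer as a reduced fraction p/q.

Compute successive convergents:
a_0 = -5: -5/1
a_1 = 1: -4/1
a_2 = 1: -9/2
a_3 = 1: -13/3
a_4 = 4: -61/14

-61/14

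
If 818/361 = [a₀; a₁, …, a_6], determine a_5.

Run the Euclidean algorithm, recording each quotient:
818 = 2·361 + 96, so a_0 = 2
361 = 3·96 + 73, so a_1 = 3
96 = 1·73 + 23, so a_2 = 1
73 = 3·23 + 4, so a_3 = 3
23 = 5·4 + 3, so a_4 = 5
4 = 1·3 + 1, so a_5 = 1

1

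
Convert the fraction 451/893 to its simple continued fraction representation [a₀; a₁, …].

[0; 1, 1, 49, 9]

451 ÷ 893 → quotient 0, remainder 451
893 ÷ 451 → quotient 1, remainder 442
451 ÷ 442 → quotient 1, remainder 9
442 ÷ 9 → quotient 49, remainder 1
9 ÷ 1 → quotient 9, remainder 0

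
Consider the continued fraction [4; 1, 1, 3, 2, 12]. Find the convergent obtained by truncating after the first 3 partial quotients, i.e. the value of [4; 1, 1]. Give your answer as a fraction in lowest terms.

9/2

Start with 1.
1 + 1/(1/1) = 1 + 1/1 = 2/1
4 + 1/(2/1) = 4 + 1/2 = 9/2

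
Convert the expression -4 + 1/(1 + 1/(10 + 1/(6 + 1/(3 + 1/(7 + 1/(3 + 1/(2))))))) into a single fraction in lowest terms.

Compute successive convergents:
a_0 = -4: -4/1
a_1 = 1: -3/1
a_2 = 10: -34/11
a_3 = 6: -207/67
a_4 = 3: -655/212
a_5 = 7: -4792/1551
a_6 = 3: -15031/4865
a_7 = 2: -34854/11281

-34854/11281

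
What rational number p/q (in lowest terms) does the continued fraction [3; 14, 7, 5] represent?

1563/509

Starting at the tail and folding back:
Start with 5.
7 + 1/(5/1) = 7 + 1/5 = 36/5
14 + 1/(36/5) = 14 + 5/36 = 509/36
3 + 1/(509/36) = 3 + 36/509 = 1563/509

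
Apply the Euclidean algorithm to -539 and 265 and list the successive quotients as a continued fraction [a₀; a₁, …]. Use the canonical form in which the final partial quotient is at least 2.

⌊-539/265⌋ = -3, remainder 256
⌊265/256⌋ = 1, remainder 9
⌊256/9⌋ = 28, remainder 4
⌊9/4⌋ = 2, remainder 1
⌊4/1⌋ = 4, remainder 0

[-3; 1, 28, 2, 4]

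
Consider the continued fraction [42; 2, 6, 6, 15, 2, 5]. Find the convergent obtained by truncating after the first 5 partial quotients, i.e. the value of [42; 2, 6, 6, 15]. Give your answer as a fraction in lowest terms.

a_0 = 42: 42/1
a_1 = 2: 85/2
a_2 = 6: 552/13
a_3 = 6: 3397/80
a_4 = 15: 51507/1213

51507/1213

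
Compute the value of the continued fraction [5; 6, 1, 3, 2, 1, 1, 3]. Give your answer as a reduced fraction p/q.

Start with 3.
1 + 1/(3/1) = 1 + 1/3 = 4/3
1 + 1/(4/3) = 1 + 3/4 = 7/4
2 + 1/(7/4) = 2 + 4/7 = 18/7
3 + 1/(18/7) = 3 + 7/18 = 61/18
1 + 1/(61/18) = 1 + 18/61 = 79/61
6 + 1/(79/61) = 6 + 61/79 = 535/79
5 + 1/(535/79) = 5 + 79/535 = 2754/535

2754/535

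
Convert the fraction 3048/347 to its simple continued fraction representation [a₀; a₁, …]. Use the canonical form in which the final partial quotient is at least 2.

[8; 1, 3, 1, 1, 1, 2, 9]

Apply division with remainder until the remainder is 0:
3048 = 8·347 + 272, so a_0 = 8
347 = 1·272 + 75, so a_1 = 1
272 = 3·75 + 47, so a_2 = 3
75 = 1·47 + 28, so a_3 = 1
47 = 1·28 + 19, so a_4 = 1
28 = 1·19 + 9, so a_5 = 1
19 = 2·9 + 1, so a_6 = 2
9 = 9·1 + 0, so a_7 = 9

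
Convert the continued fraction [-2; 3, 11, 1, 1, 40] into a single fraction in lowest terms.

Starting at the tail and folding back:
Start with 40.
1 + 1/(40/1) = 1 + 1/40 = 41/40
1 + 1/(41/40) = 1 + 40/41 = 81/41
11 + 1/(81/41) = 11 + 41/81 = 932/81
3 + 1/(932/81) = 3 + 81/932 = 2877/932
-2 + 1/(2877/932) = -2 + 932/2877 = -4822/2877

-4822/2877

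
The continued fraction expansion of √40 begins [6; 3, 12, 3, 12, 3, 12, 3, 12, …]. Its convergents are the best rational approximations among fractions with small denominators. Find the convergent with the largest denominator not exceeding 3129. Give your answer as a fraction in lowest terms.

a_0 = 6: 6/1  (≤ bound)
a_1 = 3: 19/3  (≤ bound)
a_2 = 12: 234/37  (≤ bound)
a_3 = 3: 721/114  (≤ bound)
a_4 = 12: 8886/1405  (≤ bound)
a_5 = 3: 27379/4329  (> 3129, stop)

8886/1405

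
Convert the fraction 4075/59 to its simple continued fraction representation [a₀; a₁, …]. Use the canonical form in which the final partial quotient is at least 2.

Repeatedly divide and take the remainder:
4075 ÷ 59 → quotient 69, remainder 4
59 ÷ 4 → quotient 14, remainder 3
4 ÷ 3 → quotient 1, remainder 1
3 ÷ 1 → quotient 3, remainder 0

[69; 14, 1, 3]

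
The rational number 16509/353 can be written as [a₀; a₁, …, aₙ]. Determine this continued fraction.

Run the Euclidean algorithm, recording each quotient:
16509 = 46·353 + 271, so a_0 = 46
353 = 1·271 + 82, so a_1 = 1
271 = 3·82 + 25, so a_2 = 3
82 = 3·25 + 7, so a_3 = 3
25 = 3·7 + 4, so a_4 = 3
7 = 1·4 + 3, so a_5 = 1
4 = 1·3 + 1, so a_6 = 1
3 = 3·1 + 0, so a_7 = 3

[46; 1, 3, 3, 3, 1, 1, 3]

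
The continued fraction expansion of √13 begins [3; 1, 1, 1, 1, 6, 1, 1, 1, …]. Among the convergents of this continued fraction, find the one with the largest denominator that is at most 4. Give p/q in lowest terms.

11/3

List convergents until the denominator exceeds the bound:
a_0 = 3: 3/1  (≤ bound)
a_1 = 1: 4/1  (≤ bound)
a_2 = 1: 7/2  (≤ bound)
a_3 = 1: 11/3  (≤ bound)
a_4 = 1: 18/5  (> 4, stop)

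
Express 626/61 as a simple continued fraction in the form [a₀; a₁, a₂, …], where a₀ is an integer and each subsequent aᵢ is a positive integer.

[10; 3, 1, 4, 3]

626 = 10·61 + 16, so a_0 = 10
61 = 3·16 + 13, so a_1 = 3
16 = 1·13 + 3, so a_2 = 1
13 = 4·3 + 1, so a_3 = 4
3 = 3·1 + 0, so a_4 = 3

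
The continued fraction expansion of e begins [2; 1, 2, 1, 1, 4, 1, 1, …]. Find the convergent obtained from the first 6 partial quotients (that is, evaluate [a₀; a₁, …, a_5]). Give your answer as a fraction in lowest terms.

Compute successive convergents:
a_0 = 2: 2/1
a_1 = 1: 3/1
a_2 = 2: 8/3
a_3 = 1: 11/4
a_4 = 1: 19/7
a_5 = 4: 87/32

87/32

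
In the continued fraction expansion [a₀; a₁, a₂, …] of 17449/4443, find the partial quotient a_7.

Repeatedly divide and take the remainder:
17449 = 3·4443 + 4120, so a_0 = 3
4443 = 1·4120 + 323, so a_1 = 1
4120 = 12·323 + 244, so a_2 = 12
323 = 1·244 + 79, so a_3 = 1
244 = 3·79 + 7, so a_4 = 3
79 = 11·7 + 2, so a_5 = 11
7 = 3·2 + 1, so a_6 = 3
2 = 2·1 + 0, so a_7 = 2

2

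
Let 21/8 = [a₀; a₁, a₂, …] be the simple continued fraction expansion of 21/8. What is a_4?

2

⌊21/8⌋ = 2, remainder 5
⌊8/5⌋ = 1, remainder 3
⌊5/3⌋ = 1, remainder 2
⌊3/2⌋ = 1, remainder 1
⌊2/1⌋ = 2, remainder 0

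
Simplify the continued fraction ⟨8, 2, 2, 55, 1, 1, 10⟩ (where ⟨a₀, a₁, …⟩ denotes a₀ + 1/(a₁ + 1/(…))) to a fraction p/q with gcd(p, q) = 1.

49329/5872

Start with 10.
1 + 1/(10/1) = 1 + 1/10 = 11/10
1 + 1/(11/10) = 1 + 10/11 = 21/11
55 + 1/(21/11) = 55 + 11/21 = 1166/21
2 + 1/(1166/21) = 2 + 21/1166 = 2353/1166
2 + 1/(2353/1166) = 2 + 1166/2353 = 5872/2353
8 + 1/(5872/2353) = 8 + 2353/5872 = 49329/5872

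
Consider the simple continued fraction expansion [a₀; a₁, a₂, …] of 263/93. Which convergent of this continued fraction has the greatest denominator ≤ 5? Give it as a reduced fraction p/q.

List convergents until the denominator exceeds the bound:
a_0 = 2: 2/1  (≤ bound)
a_1 = 1: 3/1  (≤ bound)
a_2 = 4: 14/5  (≤ bound)
a_3 = 1: 17/6  (> 5, stop)

14/5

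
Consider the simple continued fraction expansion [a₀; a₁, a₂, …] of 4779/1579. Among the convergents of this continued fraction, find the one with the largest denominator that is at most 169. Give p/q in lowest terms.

227/75

a_0 = 3: 3/1  (≤ bound)
a_1 = 37: 112/37  (≤ bound)
a_2 = 1: 115/38  (≤ bound)
a_3 = 1: 227/75  (≤ bound)
a_4 = 2: 569/188  (> 169, stop)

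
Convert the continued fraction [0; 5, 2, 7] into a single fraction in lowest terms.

15/82

Starting at the tail and folding back:
Start with 7.
2 + 1/(7/1) = 2 + 1/7 = 15/7
5 + 1/(15/7) = 5 + 7/15 = 82/15
0 + 1/(82/15) = 0 + 15/82 = 15/82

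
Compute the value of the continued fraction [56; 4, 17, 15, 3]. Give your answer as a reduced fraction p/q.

Start with 3.
15 + 1/(3/1) = 15 + 1/3 = 46/3
17 + 1/(46/3) = 17 + 3/46 = 785/46
4 + 1/(785/46) = 4 + 46/785 = 3186/785
56 + 1/(3186/785) = 56 + 785/3186 = 179201/3186

179201/3186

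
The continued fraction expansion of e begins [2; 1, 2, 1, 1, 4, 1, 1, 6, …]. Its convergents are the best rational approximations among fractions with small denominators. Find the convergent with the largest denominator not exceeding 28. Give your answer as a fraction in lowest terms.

a_0 = 2: 2/1  (≤ bound)
a_1 = 1: 3/1  (≤ bound)
a_2 = 2: 8/3  (≤ bound)
a_3 = 1: 11/4  (≤ bound)
a_4 = 1: 19/7  (≤ bound)
a_5 = 4: 87/32  (> 28, stop)

19/7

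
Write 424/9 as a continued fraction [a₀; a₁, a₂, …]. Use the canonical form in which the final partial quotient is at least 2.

Repeatedly divide and take the remainder:
424 = 47·9 + 1, so a_0 = 47
9 = 9·1 + 0, so a_1 = 9

[47; 9]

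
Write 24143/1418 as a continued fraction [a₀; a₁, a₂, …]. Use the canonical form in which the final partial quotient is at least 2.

Apply division with remainder until the remainder is 0:
⌊24143/1418⌋ = 17, remainder 37
⌊1418/37⌋ = 38, remainder 12
⌊37/12⌋ = 3, remainder 1
⌊12/1⌋ = 12, remainder 0

[17; 38, 3, 12]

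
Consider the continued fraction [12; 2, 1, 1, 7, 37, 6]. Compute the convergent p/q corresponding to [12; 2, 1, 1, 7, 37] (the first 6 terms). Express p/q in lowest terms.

Build up convergents one term at a time:
a_0 = 12: 12/1
a_1 = 2: 25/2
a_2 = 1: 37/3
a_3 = 1: 62/5
a_4 = 7: 471/38
a_5 = 37: 17489/1411

17489/1411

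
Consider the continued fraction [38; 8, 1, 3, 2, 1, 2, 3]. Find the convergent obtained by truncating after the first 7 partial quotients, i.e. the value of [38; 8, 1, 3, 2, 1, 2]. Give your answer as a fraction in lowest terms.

Start with 2.
1 + 1/(2/1) = 1 + 1/2 = 3/2
2 + 1/(3/2) = 2 + 2/3 = 8/3
3 + 1/(8/3) = 3 + 3/8 = 27/8
1 + 1/(27/8) = 1 + 8/27 = 35/27
8 + 1/(35/27) = 8 + 27/35 = 307/35
38 + 1/(307/35) = 38 + 35/307 = 11701/307

11701/307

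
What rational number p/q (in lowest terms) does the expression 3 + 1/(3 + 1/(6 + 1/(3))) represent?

Work from the innermost term outward:
Start with 3.
6 + 1/(3/1) = 6 + 1/3 = 19/3
3 + 1/(19/3) = 3 + 3/19 = 60/19
3 + 1/(60/19) = 3 + 19/60 = 199/60

199/60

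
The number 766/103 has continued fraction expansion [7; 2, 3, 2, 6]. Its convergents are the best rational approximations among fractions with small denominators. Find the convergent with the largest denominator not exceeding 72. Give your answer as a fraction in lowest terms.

a_0 = 7: 7/1  (≤ bound)
a_1 = 2: 15/2  (≤ bound)
a_2 = 3: 52/7  (≤ bound)
a_3 = 2: 119/16  (≤ bound)
a_4 = 6: 766/103  (> 72, stop)

119/16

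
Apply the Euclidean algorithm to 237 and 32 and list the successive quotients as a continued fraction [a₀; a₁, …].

⌊237/32⌋ = 7, remainder 13
⌊32/13⌋ = 2, remainder 6
⌊13/6⌋ = 2, remainder 1
⌊6/1⌋ = 6, remainder 0

[7; 2, 2, 6]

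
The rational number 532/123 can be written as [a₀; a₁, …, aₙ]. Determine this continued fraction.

[4; 3, 13, 3]

Apply division with remainder until the remainder is 0:
⌊532/123⌋ = 4, remainder 40
⌊123/40⌋ = 3, remainder 3
⌊40/3⌋ = 13, remainder 1
⌊3/1⌋ = 3, remainder 0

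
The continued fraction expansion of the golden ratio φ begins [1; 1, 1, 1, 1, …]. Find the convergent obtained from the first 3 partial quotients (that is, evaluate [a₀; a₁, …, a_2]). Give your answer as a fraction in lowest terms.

a_0 = 1: 1/1
a_1 = 1: 2/1
a_2 = 1: 3/2

3/2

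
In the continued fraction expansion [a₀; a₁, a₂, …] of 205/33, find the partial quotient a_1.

4

205 ÷ 33 → quotient 6, remainder 7
33 ÷ 7 → quotient 4, remainder 5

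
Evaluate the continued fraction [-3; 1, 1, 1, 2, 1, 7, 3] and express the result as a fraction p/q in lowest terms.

a_0 = -3: -3/1
a_1 = 1: -2/1
a_2 = 1: -5/2
a_3 = 1: -7/3
a_4 = 2: -19/8
a_5 = 1: -26/11
a_6 = 7: -201/85
a_7 = 3: -629/266

-629/266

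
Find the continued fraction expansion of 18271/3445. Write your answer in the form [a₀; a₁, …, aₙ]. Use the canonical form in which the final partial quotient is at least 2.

[5; 3, 3, 2, 2, 5, 5, 2]

Run the Euclidean algorithm, recording each quotient:
⌊18271/3445⌋ = 5, remainder 1046
⌊3445/1046⌋ = 3, remainder 307
⌊1046/307⌋ = 3, remainder 125
⌊307/125⌋ = 2, remainder 57
⌊125/57⌋ = 2, remainder 11
⌊57/11⌋ = 5, remainder 2
⌊11/2⌋ = 5, remainder 1
⌊2/1⌋ = 2, remainder 0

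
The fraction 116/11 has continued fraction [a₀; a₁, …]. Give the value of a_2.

Run the Euclidean algorithm, recording each quotient:
116 = 10·11 + 6, so a_0 = 10
11 = 1·6 + 5, so a_1 = 1
6 = 1·5 + 1, so a_2 = 1

1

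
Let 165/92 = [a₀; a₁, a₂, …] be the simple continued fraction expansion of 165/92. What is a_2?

3

Run the Euclidean algorithm, recording each quotient:
165 = 1·92 + 73, so a_0 = 1
92 = 1·73 + 19, so a_1 = 1
73 = 3·19 + 16, so a_2 = 3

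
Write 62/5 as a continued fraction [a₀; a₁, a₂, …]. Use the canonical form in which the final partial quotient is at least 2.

[12; 2, 2]

⌊62/5⌋ = 12, remainder 2
⌊5/2⌋ = 2, remainder 1
⌊2/1⌋ = 2, remainder 0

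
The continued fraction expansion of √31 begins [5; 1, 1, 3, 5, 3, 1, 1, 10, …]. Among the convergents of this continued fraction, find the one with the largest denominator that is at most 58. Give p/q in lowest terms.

List convergents until the denominator exceeds the bound:
a_0 = 5: 5/1  (≤ bound)
a_1 = 1: 6/1  (≤ bound)
a_2 = 1: 11/2  (≤ bound)
a_3 = 3: 39/7  (≤ bound)
a_4 = 5: 206/37  (≤ bound)
a_5 = 3: 657/118  (> 58, stop)

206/37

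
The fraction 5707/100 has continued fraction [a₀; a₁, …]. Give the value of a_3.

2

Repeatedly divide and take the remainder:
5707 ÷ 100 → quotient 57, remainder 7
100 ÷ 7 → quotient 14, remainder 2
7 ÷ 2 → quotient 3, remainder 1
2 ÷ 1 → quotient 2, remainder 0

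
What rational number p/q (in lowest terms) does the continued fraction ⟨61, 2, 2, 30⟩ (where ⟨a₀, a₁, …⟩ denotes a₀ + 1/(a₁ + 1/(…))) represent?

9333/152

Collapse the nested fraction from the inside out:
Start with 30.
2 + 1/(30/1) = 2 + 1/30 = 61/30
2 + 1/(61/30) = 2 + 30/61 = 152/61
61 + 1/(152/61) = 61 + 61/152 = 9333/152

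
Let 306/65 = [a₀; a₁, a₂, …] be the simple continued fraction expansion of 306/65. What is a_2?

2

306 ÷ 65 → quotient 4, remainder 46
65 ÷ 46 → quotient 1, remainder 19
46 ÷ 19 → quotient 2, remainder 8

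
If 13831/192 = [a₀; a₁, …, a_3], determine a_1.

Apply division with remainder until the remainder is 0:
13831 ÷ 192 → quotient 72, remainder 7
192 ÷ 7 → quotient 27, remainder 3

27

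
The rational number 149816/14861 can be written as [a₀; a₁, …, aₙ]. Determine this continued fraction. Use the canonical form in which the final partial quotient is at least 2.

[10; 12, 3, 9, 1, 38]

⌊149816/14861⌋ = 10, remainder 1206
⌊14861/1206⌋ = 12, remainder 389
⌊1206/389⌋ = 3, remainder 39
⌊389/39⌋ = 9, remainder 38
⌊39/38⌋ = 1, remainder 1
⌊38/1⌋ = 38, remainder 0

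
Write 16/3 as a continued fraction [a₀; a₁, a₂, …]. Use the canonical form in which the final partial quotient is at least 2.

Apply division with remainder until the remainder is 0:
16 = 5·3 + 1, so a_0 = 5
3 = 3·1 + 0, so a_1 = 3

[5; 3]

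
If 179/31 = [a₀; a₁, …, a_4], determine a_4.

3

179 = 5·31 + 24, so a_0 = 5
31 = 1·24 + 7, so a_1 = 1
24 = 3·7 + 3, so a_2 = 3
7 = 2·3 + 1, so a_3 = 2
3 = 3·1 + 0, so a_4 = 3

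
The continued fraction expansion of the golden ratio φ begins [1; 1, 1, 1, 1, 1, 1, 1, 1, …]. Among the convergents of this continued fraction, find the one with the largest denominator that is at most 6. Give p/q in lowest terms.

a_0 = 1: 1/1  (≤ bound)
a_1 = 1: 2/1  (≤ bound)
a_2 = 1: 3/2  (≤ bound)
a_3 = 1: 5/3  (≤ bound)
a_4 = 1: 8/5  (≤ bound)
a_5 = 1: 13/8  (> 6, stop)

8/5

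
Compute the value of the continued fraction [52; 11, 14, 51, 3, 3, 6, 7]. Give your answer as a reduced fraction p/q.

a_0 = 52: 52/1
a_1 = 11: 573/11
a_2 = 14: 8074/155
a_3 = 51: 412347/7916
a_4 = 3: 1245115/23903
a_5 = 3: 4147692/79625
a_6 = 6: 26131267/501653
a_7 = 7: 187066561/3591196

187066561/3591196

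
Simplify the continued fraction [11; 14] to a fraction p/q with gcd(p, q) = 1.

Use the convergent recurrence hₖ = aₖ·hₖ₋₁ + hₖ₋₂ (and likewise for the denominators kₖ):
a_0 = 11: 11/1
a_1 = 14: 155/14

155/14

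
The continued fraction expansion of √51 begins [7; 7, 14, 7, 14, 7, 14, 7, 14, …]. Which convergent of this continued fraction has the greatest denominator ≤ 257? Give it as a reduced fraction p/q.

707/99

List convergents until the denominator exceeds the bound:
a_0 = 7: 7/1  (≤ bound)
a_1 = 7: 50/7  (≤ bound)
a_2 = 14: 707/99  (≤ bound)
a_3 = 7: 4999/700  (> 257, stop)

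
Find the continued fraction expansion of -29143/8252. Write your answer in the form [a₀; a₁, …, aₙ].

⌊-29143/8252⌋ = -4, remainder 3865
⌊8252/3865⌋ = 2, remainder 522
⌊3865/522⌋ = 7, remainder 211
⌊522/211⌋ = 2, remainder 100
⌊211/100⌋ = 2, remainder 11
⌊100/11⌋ = 9, remainder 1
⌊11/1⌋ = 11, remainder 0

[-4; 2, 7, 2, 2, 9, 11]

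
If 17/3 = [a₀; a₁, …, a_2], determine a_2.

Apply division with remainder until the remainder is 0:
⌊17/3⌋ = 5, remainder 2
⌊3/2⌋ = 1, remainder 1
⌊2/1⌋ = 2, remainder 0

2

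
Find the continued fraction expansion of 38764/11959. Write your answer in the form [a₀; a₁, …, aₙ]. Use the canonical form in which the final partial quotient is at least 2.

Run the Euclidean algorithm, recording each quotient:
⌊38764/11959⌋ = 3, remainder 2887
⌊11959/2887⌋ = 4, remainder 411
⌊2887/411⌋ = 7, remainder 10
⌊411/10⌋ = 41, remainder 1
⌊10/1⌋ = 10, remainder 0

[3; 4, 7, 41, 10]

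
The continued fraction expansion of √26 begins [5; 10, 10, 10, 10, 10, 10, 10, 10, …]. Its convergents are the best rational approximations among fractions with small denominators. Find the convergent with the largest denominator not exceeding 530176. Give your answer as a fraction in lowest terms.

530451/104030

List convergents until the denominator exceeds the bound:
a_0 = 5: 5/1  (≤ bound)
a_1 = 10: 51/10  (≤ bound)
a_2 = 10: 515/101  (≤ bound)
a_3 = 10: 5201/1020  (≤ bound)
a_4 = 10: 52525/10301  (≤ bound)
a_5 = 10: 530451/104030  (≤ bound)
a_6 = 10: 5357035/1050601  (> 530176, stop)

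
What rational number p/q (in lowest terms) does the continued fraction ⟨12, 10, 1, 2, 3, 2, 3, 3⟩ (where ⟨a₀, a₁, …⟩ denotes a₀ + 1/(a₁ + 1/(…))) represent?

Build up convergents one term at a time:
a_0 = 12: 12/1
a_1 = 10: 121/10
a_2 = 1: 133/11
a_3 = 2: 387/32
a_4 = 3: 1294/107
a_5 = 2: 2975/246
a_6 = 3: 10219/845
a_7 = 3: 33632/2781

33632/2781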